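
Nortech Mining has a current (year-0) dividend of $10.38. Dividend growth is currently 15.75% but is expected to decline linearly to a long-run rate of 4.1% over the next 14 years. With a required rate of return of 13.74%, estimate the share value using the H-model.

H-model: P₀ = D₀[(1+g_L) + H(g_S−g_L)]/(r−g_L), with H = 14/2 = 7.
P₀ = 10.38 × [(1+0.041) + 7×(0.1575−0.041)] / (0.1374−0.041)
   = 10.38 × 1.8565 / 0.0964 = 199.9011

$199.90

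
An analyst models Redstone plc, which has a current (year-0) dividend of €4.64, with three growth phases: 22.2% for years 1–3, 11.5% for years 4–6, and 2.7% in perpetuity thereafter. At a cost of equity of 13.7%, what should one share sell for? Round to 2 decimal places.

Three-stage DDM. Project D₁…D_6; terminal Gordon value at t=6 with g = 0.027; discount at r = 0.137.
D_1 = 5.6701
D_2 = 6.9288
D_3 = 8.4670
D_4 = 9.4407
D_5 = 10.5264
D_6 = 11.7370
TV_6 = 12.0539/(0.137−0.027) = 109.5807
P₀ = Σ Dₜ/(1+r)ᵗ + TV_6/(1+r)^6 = 83.4469

€83.45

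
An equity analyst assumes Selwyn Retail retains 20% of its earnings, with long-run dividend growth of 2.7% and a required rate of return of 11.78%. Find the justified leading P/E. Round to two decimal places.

Payout ratio b = 1 − 0.20 = 0.80.
Justified leading P/E = b/(r−g) = 0.80/(0.1178−0.027) = 8.8106

8.81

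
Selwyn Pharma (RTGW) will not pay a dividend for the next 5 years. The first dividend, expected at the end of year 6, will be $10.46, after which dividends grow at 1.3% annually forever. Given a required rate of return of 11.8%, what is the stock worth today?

Deferred-dividend DDM. At t=5 the remaining stream is a growing perpetuity with first payment D_6 = 10.46.
V_5 = D_6/(r−g) = 10.46/(0.118−0.013) = 99.6190
P₀ = V_5/(1+r)^5 = 99.6190/(1+0.118)^5 = 57.0339

$57.03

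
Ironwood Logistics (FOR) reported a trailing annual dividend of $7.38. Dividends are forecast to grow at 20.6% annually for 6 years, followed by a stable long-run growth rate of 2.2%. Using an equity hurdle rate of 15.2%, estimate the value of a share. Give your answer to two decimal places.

$128.51

Two-stage DDM. Project D₁…D_6 at 0.206, terminal growth 0.022, discount at r = 0.152.
D_1 = 8.9003
D_2 = 10.7337
D_3 = 12.9449
D_4 = 15.6115
D_5 = 18.8275
D_6 = 22.7060
Terminal value at t=6: TV = D_7/(r−g) = 23.2055/(0.152−0.022) = 178.5039
P₀ = 8.9003/(1+0.152)^1 + 10.7337/(1+0.152)^2 + 12.9449/(1+0.152)^3 + 15.6115/(1+0.152)^4 + 18.8275/(1+0.152)^5 + 22.7060/(1+0.152)^6 + 178.5039/(1+0.152)^6 = 128.5114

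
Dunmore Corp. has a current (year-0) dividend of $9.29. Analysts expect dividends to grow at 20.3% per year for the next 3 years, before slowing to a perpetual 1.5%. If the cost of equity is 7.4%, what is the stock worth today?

$259.72

Two-stage DDM. Project D₁…D_3 at 0.203, terminal growth 0.015, discount at r = 0.074.
D_1 = 11.1759
D_2 = 13.4446
D_3 = 16.1738
Terminal value at t=3: TV = D_4/(r−g) = 16.4164/(0.074−0.015) = 278.2445
P₀ = 11.1759/(1+0.074)^1 + 13.4446/(1+0.074)^2 + 16.1738/(1+0.074)^3 + 278.2445/(1+0.074)^3 = 259.7193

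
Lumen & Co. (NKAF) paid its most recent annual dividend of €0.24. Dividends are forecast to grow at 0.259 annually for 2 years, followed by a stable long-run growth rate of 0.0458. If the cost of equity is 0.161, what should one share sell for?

€3.10

Two-stage DDM. Project D₁…D_2 at 0.259, terminal growth 0.0458, discount at r = 0.161.
D_1 = 0.3022
D_2 = 0.3804
Terminal value at t=2: TV = D_3/(r−g) = 0.3978/(0.161−0.0458) = 3.4535
P₀ = 0.3022/(1+0.161)^1 + 0.3804/(1+0.161)^2 + 3.4535/(1+0.161)^2 = 3.1046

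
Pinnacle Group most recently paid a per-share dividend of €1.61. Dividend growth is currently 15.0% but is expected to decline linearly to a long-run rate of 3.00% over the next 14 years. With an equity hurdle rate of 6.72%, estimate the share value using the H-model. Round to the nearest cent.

€80.93

H-model: P₀ = D₀[(1+g_L) + H(g_S−g_L)]/(r−g_L), with H = 14/2 = 7.
P₀ = 1.61 × [(1+0.03) + 7×(0.15−0.03)] / (0.0672−0.03)
   = 1.61 × 1.8700 / 0.0372 = 80.9328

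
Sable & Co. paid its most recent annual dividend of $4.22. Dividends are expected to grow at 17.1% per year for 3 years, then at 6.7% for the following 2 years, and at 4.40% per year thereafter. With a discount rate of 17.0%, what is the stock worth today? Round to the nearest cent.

Three-stage DDM. Project D₁…D_5; terminal Gordon value at t=5 with g = 0.044; discount at r = 0.17.
D_1 = 4.9416
D_2 = 5.7866
D_3 = 6.7762
D_4 = 7.2302
D_5 = 7.7146
TV_5 = 8.0540/(0.17−0.044) = 63.9208
P₀ = Σ Dₜ/(1+r)ᵗ + TV_5/(1+r)^5 = 49.2137

$49.21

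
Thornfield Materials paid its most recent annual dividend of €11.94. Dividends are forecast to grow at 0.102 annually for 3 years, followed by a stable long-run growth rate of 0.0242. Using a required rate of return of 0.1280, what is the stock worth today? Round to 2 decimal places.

€144.05

Two-stage DDM. Project D₁…D_3 at 0.102, terminal growth 0.0242, discount at r = 0.128.
D_1 = 13.1579
D_2 = 14.5000
D_3 = 15.9790
Terminal value at t=3: TV = D_4/(r−g) = 16.3657/(0.128−0.0242) = 157.6654
P₀ = 13.1579/(1+0.128)^1 + 14.5000/(1+0.128)^2 + 15.9790/(1+0.128)^3 + 157.6654/(1+0.128)^3 = 144.0463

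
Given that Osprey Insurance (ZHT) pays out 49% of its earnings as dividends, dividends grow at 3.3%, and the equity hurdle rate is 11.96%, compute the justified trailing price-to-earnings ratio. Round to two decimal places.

5.84

Justified trailing P/E = b(1+g)/(r−g) = 0.49×(1+0.033)/(0.1196−0.033) = 5.8449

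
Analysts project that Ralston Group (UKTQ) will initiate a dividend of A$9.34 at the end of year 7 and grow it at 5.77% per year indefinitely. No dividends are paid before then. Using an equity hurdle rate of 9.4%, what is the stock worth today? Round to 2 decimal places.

A$150.08

Deferred-dividend DDM. At t=6 the remaining stream is a growing perpetuity with first payment D_7 = 9.34.
V_6 = D_7/(r−g) = 9.34/(0.094−0.0577) = 257.3003
P₀ = V_6/(1+r)^6 = 257.3003/(1+0.094)^6 = 150.0847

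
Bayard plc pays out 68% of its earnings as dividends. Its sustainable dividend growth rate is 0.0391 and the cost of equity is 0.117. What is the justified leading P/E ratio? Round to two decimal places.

Justified leading P/E = b/(r−g) = 0.68/(0.117−0.0391) = 8.7291

8.73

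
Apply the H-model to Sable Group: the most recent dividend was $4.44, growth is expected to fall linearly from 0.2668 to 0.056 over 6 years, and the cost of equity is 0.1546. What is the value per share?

H-model: P₀ = D₀[(1+g_L) + H(g_S−g_L)]/(r−g_L), with H = 6/2 = 3.
P₀ = 4.44 × [(1+0.056) + 3×(0.2668−0.056)] / (0.1546−0.056)
   = 4.44 × 1.6884 / 0.0986 = 76.0294

$76.03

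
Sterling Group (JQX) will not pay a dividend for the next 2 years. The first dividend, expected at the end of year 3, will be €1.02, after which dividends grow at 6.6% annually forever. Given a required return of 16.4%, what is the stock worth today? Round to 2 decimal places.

€7.68

Deferred-dividend DDM. At t=2 the remaining stream is a growing perpetuity with first payment D_3 = 1.02.
V_2 = D_3/(r−g) = 1.02/(0.164−0.066) = 10.4082
P₀ = V_2/(1+r)^2 = 10.4082/(1+0.164)^2 = 7.6819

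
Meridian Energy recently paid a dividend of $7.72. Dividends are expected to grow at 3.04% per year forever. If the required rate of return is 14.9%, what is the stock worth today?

Gordon growth model: P₀ = D₁/(r − g). D₁ = 7.72 × (1 + 0.0304) = 7.9547.
P₀ = 7.9547 / (0.149 − 0.0304) = 7.9547 / 0.1186 = 67.0716

$67.07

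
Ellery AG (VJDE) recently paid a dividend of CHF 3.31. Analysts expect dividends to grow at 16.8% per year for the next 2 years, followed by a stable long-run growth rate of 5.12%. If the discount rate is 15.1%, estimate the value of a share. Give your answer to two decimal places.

Two-stage DDM. Project D₁…D_2 at 0.168, terminal growth 0.0512, discount at r = 0.151.
D_1 = 3.8661
D_2 = 4.5156
Terminal value at t=2: TV = D_3/(r−g) = 4.7468/(0.151−0.0512) = 47.5629
P₀ = 3.8661/(1+0.151)^1 + 4.5156/(1+0.151)^2 + 47.5629/(1+0.151)^2 = 42.6693

CHF 42.67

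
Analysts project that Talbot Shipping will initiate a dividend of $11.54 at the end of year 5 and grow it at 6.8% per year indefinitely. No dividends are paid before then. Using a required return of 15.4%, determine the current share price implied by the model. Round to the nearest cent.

Deferred-dividend DDM. At t=4 the remaining stream is a growing perpetuity with first payment D_5 = 11.54.
V_4 = D_5/(r−g) = 11.54/(0.154−0.068) = 134.1860
P₀ = V_4/(1+r)^4 = 134.1860/(1+0.154)^4 = 75.6631

$75.66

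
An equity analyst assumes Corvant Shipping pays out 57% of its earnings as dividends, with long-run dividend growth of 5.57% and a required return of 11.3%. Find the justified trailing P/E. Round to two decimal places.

10.50

Justified trailing P/E = b(1+g)/(r−g) = 0.57×(1+0.0557)/(0.113−0.0557) = 10.5017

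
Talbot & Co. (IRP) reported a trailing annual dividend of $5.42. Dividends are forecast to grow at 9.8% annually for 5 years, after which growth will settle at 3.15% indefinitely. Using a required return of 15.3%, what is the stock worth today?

$59.50

Two-stage DDM. Project D₁…D_5 at 0.098, terminal growth 0.0315, discount at r = 0.153.
D_1 = 5.9512
D_2 = 6.5344
D_3 = 7.1747
D_4 = 7.8779
D_5 = 8.6499
Terminal value at t=5: TV = D_6/(r−g) = 8.9224/(0.153−0.0315) = 73.4351
P₀ = 5.9512/(1+0.153)^1 + 6.5344/(1+0.153)^2 + 7.1747/(1+0.153)^3 + 7.8779/(1+0.153)^4 + 8.6499/(1+0.153)^5 + 73.4351/(1+0.153)^5 = 59.4976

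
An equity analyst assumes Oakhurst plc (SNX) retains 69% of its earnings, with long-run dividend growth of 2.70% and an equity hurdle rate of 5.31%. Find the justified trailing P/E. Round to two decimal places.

12.20

Payout ratio b = 1 − 0.69 = 0.31.
Justified trailing P/E = b(1+g)/(r−g) = 0.31×(1+0.027)/(0.0531−0.027) = 12.1981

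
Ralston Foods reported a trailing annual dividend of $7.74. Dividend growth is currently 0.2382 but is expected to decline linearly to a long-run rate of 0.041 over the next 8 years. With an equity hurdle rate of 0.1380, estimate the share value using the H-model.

H-model: P₀ = D₀[(1+g_L) + H(g_S−g_L)]/(r−g_L), with H = 8/2 = 4.
P₀ = 7.74 × [(1+0.041) + 4×(0.2382−0.041)] / (0.138−0.041)
   = 7.74 × 1.8298 / 0.097 = 146.0067

$146.01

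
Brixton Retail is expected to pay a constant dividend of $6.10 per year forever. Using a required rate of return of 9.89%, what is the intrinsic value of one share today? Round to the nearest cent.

$61.68

Zero-growth DDM (perpetuity): P₀ = D/r = 6.10 / 0.0989 = 61.6785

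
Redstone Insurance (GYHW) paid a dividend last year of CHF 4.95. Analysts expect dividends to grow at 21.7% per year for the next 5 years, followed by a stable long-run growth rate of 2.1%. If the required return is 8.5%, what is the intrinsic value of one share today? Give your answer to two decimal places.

Two-stage DDM. Project D₁…D_5 at 0.217, terminal growth 0.021, discount at r = 0.085.
D_1 = 6.0242
D_2 = 7.3314
D_3 = 8.9223
D_4 = 10.8584
D_5 = 13.2147
Terminal value at t=5: TV = D_6/(r−g) = 13.4922/(0.085−0.021) = 210.8161
P₀ = 6.0242/(1+0.085)^1 + 7.3314/(1+0.085)^2 + 8.9223/(1+0.085)^3 + 10.8584/(1+0.085)^4 + 13.2147/(1+0.085)^5 + 210.8161/(1+0.085)^5 = 175.5911

CHF 175.59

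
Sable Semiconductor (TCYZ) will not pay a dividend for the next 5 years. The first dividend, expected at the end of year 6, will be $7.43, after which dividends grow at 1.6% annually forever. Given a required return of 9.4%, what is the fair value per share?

Deferred-dividend DDM. At t=5 the remaining stream is a growing perpetuity with first payment D_6 = 7.43.
V_5 = D_6/(r−g) = 7.43/(0.094−0.016) = 95.2564
P₀ = V_5/(1+r)^5 = 95.2564/(1+0.094)^5 = 60.7866

$60.79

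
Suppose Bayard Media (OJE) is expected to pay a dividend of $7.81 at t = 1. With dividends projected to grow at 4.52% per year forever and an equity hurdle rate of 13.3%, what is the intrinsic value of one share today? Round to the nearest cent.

$88.95

Gordon growth model: P₀ = D₁/(r − g), with D₁ = 7.81 given directly.
P₀ = 7.8100 / (0.133 − 0.0452) = 7.8100 / 0.0878 = 88.9522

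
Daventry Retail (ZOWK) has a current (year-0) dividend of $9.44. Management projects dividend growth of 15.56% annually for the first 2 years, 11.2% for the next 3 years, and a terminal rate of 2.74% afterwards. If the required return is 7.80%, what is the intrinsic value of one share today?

Three-stage DDM. Project D₁…D_5; terminal Gordon value at t=5 with g = 0.0274; discount at r = 0.078.
D_1 = 10.9089
D_2 = 12.6063
D_3 = 14.0182
D_4 = 15.5882
D_5 = 17.3341
TV_5 = 17.8091/(0.078−0.0274) = 351.9577
P₀ = Σ Dₜ/(1+r)ᵗ + TV_5/(1+r)^5 = 297.3747

$297.37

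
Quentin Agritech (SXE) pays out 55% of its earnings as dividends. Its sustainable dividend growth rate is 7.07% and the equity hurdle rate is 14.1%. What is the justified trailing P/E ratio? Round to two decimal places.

8.38

Justified trailing P/E = b(1+g)/(r−g) = 0.55×(1+0.0707)/(0.141−0.0707) = 8.3767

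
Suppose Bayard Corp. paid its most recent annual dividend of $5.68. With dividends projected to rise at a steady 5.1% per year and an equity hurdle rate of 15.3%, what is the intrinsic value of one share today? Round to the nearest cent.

Gordon growth model: P₀ = D₁/(r − g). D₁ = 5.68 × (1 + 0.051) = 5.9697.
P₀ = 5.9697 / (0.153 − 0.051) = 5.9697 / 0.102 = 58.5263

$58.53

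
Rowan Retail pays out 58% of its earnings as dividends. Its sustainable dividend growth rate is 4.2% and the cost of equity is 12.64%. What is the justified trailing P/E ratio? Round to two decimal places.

7.16

Justified trailing P/E = b(1+g)/(r−g) = 0.58×(1+0.042)/(0.1264−0.042) = 7.1607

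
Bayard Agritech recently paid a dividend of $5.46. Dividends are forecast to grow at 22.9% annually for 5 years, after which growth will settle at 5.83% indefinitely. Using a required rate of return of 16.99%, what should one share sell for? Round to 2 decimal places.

Two-stage DDM. Project D₁…D_5 at 0.229, terminal growth 0.0583, discount at r = 0.1699.
D_1 = 6.7103
D_2 = 8.2470
D_3 = 10.1356
D_4 = 12.4566
D_5 = 15.3092
Terminal value at t=5: TV = D_6/(r−g) = 16.2017/(0.1699−0.0583) = 145.1766
P₀ = 6.7103/(1+0.1699)^1 + 8.2470/(1+0.1699)^2 + 10.1356/(1+0.1699)^3 + 12.4566/(1+0.1699)^4 + 15.3092/(1+0.1699)^5 + 145.1766/(1+0.1699)^5 = 97.9718

$97.97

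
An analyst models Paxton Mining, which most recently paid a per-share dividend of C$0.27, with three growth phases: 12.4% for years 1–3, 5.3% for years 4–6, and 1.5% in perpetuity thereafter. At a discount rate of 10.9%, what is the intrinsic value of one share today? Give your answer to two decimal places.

Three-stage DDM. Project D₁…D_6; terminal Gordon value at t=6 with g = 0.015; discount at r = 0.109.
D_1 = 0.3035
D_2 = 0.3411
D_3 = 0.3834
D_4 = 0.4037
D_5 = 0.4251
D_6 = 0.4477
TV_6 = 0.4544/(0.109−0.015) = 4.8338
P₀ = Σ Dₜ/(1+r)ᵗ + TV_6/(1+r)^6 = 4.1914

C$4.19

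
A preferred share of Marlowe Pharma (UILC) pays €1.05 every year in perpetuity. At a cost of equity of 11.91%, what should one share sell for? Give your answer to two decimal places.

€8.82

Zero-growth DDM (perpetuity): P₀ = D/r = 1.05 / 0.1191 = 8.8161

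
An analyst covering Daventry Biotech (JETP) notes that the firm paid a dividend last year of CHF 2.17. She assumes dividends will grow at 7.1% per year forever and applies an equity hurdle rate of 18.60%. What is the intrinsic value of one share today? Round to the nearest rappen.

CHF 20.21

Gordon growth model: P₀ = D₁/(r − g). D₁ = 2.17 × (1 + 0.071) = 2.3241.
P₀ = 2.3241 / (0.186 − 0.071) = 2.3241 / 0.115 = 20.2093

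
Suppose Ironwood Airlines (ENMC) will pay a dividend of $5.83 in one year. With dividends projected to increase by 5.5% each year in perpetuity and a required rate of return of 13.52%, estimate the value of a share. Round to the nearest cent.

$72.69

Gordon growth model: P₀ = D₁/(r − g), with D₁ = 5.83 given directly.
P₀ = 5.8300 / (0.1352 − 0.055) = 5.8300 / 0.0802 = 72.6933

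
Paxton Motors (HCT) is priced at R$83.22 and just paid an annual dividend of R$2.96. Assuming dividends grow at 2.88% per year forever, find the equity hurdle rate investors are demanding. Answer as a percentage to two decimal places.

6.54%

Rearranging the constant-growth DDM: r = D₁/P₀ + g.
D₁ = 2.96 × (1 + 0.0288) = 3.0452.
r = 3.0452 / 83.22 + 0.0288 = 0.03659 + 0.0288 = 0.06539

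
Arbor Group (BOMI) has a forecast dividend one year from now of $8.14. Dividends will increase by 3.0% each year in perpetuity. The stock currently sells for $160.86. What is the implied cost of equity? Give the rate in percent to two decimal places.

Rearranging the constant-growth DDM: r = D₁/P₀ + g.
r = 8.1400 / 160.86 + 0.03 = 0.05060 + 0.03 = 0.08060

8.06%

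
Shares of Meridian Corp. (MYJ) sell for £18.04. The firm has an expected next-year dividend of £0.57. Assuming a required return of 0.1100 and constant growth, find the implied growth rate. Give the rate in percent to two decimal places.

From P₀ = D₁/(r − g), the implied growth is g = r − D₁/P₀.
g = 0.11 − 0.57/18.04 = 0.11 − 0.03160 = 0.07840

7.84%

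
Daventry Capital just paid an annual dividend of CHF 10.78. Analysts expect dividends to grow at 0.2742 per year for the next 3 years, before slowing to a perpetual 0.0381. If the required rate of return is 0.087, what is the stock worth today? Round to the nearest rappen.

CHF 413.43

Two-stage DDM. Project D₁…D_3 at 0.2742, terminal growth 0.0381, discount at r = 0.087.
D_1 = 13.7359
D_2 = 17.5023
D_3 = 22.3014
Terminal value at t=3: TV = D_4/(r−g) = 23.1511/(0.087−0.0381) = 473.4367
P₀ = 13.7359/(1+0.087)^1 + 17.5023/(1+0.087)^2 + 22.3014/(1+0.087)^3 + 473.4367/(1+0.087)^3 = 413.4282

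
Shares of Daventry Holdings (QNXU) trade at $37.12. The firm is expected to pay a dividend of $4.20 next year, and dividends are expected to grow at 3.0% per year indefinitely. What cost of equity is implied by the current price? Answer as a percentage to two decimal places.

Rearranging the constant-growth DDM: r = D₁/P₀ + g.
r = 4.2000 / 37.12 + 0.03 = 0.11315 + 0.03 = 0.14315

14.31%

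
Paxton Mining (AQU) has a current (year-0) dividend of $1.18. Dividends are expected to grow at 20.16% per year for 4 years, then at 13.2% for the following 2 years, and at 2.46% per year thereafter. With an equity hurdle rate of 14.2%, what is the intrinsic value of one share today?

Three-stage DDM. Project D₁…D_6; terminal Gordon value at t=6 with g = 0.0246; discount at r = 0.142.
D_1 = 1.4179
D_2 = 1.7037
D_3 = 2.0472
D_4 = 2.4599
D_5 = 2.7846
D_6 = 3.1522
TV_6 = 3.2297/(0.142−0.0246) = 27.5106
P₀ = Σ Dₜ/(1+r)ᵗ + TV_6/(1+r)^6 = 20.6259

$20.63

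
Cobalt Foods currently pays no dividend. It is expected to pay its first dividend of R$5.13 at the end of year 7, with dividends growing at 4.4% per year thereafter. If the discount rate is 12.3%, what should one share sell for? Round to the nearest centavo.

Deferred-dividend DDM. At t=6 the remaining stream is a growing perpetuity with first payment D_7 = 5.13.
V_6 = D_7/(r−g) = 5.13/(0.123−0.044) = 64.9367
P₀ = V_6/(1+r)^6 = 64.9367/(1+0.123)^6 = 32.3751

R$32.38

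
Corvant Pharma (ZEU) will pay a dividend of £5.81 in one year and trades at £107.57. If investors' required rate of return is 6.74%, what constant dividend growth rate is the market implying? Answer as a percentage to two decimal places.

1.34%

From P₀ = D₁/(r − g), the implied growth is g = r − D₁/P₀.
g = 0.0674 − 5.81/107.57 = 0.0674 − 0.05401 = 0.01339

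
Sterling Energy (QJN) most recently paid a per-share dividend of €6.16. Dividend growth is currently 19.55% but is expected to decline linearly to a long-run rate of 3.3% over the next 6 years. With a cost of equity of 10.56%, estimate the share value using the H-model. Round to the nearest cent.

€129.01

H-model: P₀ = D₀[(1+g_L) + H(g_S−g_L)]/(r−g_L), with H = 6/2 = 3.
P₀ = 6.16 × [(1+0.033) + 3×(0.1955−0.033)] / (0.1056−0.033)
   = 6.16 × 1.5205 / 0.0726 = 129.0121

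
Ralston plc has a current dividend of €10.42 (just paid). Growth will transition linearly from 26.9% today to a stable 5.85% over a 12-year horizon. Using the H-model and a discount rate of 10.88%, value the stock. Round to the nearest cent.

H-model: P₀ = D₀[(1+g_L) + H(g_S−g_L)]/(r−g_L), with H = 12/2 = 6.
P₀ = 10.42 × [(1+0.0585) + 6×(0.269−0.0585)] / (0.1088−0.0585)
   = 10.42 × 2.3215 / 0.0503 = 480.9151

€480.92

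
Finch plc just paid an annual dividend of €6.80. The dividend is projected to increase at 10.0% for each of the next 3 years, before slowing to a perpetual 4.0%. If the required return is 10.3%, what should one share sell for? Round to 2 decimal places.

Two-stage DDM. Project D₁…D_3 at 0.1, terminal growth 0.04, discount at r = 0.103.
D_1 = 7.4800
D_2 = 8.2280
D_3 = 9.0508
Terminal value at t=3: TV = D_4/(r−g) = 9.4128/(0.103−0.04) = 149.4100
P₀ = 7.4800/(1+0.103)^1 + 8.2280/(1+0.103)^2 + 9.0508/(1+0.103)^3 + 149.4100/(1+0.103)^3 = 131.6297

€131.63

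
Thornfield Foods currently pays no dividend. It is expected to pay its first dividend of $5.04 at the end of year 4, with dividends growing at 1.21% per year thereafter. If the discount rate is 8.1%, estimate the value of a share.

$57.91

Deferred-dividend DDM. At t=3 the remaining stream is a growing perpetuity with first payment D_4 = 5.04.
V_3 = D_4/(r−g) = 5.04/(0.081−0.0121) = 73.1495
P₀ = V_3/(1+r)^3 = 73.1495/(1+0.081)^3 = 57.9074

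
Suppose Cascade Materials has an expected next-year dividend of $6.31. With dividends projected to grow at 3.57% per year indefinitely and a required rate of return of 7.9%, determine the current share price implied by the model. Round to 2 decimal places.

$145.73

Gordon growth model: P₀ = D₁/(r − g), with D₁ = 6.31 given directly.
P₀ = 6.3100 / (0.079 − 0.0357) = 6.3100 / 0.0433 = 145.7275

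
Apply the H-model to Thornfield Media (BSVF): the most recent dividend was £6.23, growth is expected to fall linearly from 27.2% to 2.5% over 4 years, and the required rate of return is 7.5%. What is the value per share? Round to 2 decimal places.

H-model: P₀ = D₀[(1+g_L) + H(g_S−g_L)]/(r−g_L), with H = 4/2 = 2.
P₀ = 6.23 × [(1+0.025) + 2×(0.272−0.025)] / (0.075−0.025)
   = 6.23 × 1.5190 / 0.05 = 189.2674

£189.27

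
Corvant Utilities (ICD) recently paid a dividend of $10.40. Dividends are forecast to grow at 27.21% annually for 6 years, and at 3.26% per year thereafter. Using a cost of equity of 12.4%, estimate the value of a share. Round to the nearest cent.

Two-stage DDM. Project D₁…D_6 at 0.2721, terminal growth 0.0326, discount at r = 0.124.
D_1 = 13.2298
D_2 = 16.8297
D_3 = 21.4090
D_4 = 27.2344
D_5 = 34.6449
D_6 = 44.0718
Terminal value at t=6: TV = D_7/(r−g) = 45.5085/(0.124−0.0326) = 497.9053
P₀ = 13.2298/(1+0.124)^1 + 16.8297/(1+0.124)^2 + 21.4090/(1+0.124)^3 + 27.2344/(1+0.124)^4 + 34.6449/(1+0.124)^5 + 44.0718/(1+0.124)^6 + 497.9053/(1+0.124)^6 = 345.3134

$345.31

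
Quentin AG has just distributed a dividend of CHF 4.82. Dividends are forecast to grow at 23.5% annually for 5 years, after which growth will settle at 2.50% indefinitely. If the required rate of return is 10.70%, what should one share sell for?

CHF 137.99

Two-stage DDM. Project D₁…D_5 at 0.235, terminal growth 0.025, discount at r = 0.107.
D_1 = 5.9527
D_2 = 7.3516
D_3 = 9.0792
D_4 = 11.2128
D_5 = 13.8478
Terminal value at t=5: TV = D_6/(r−g) = 14.1940/(0.107−0.025) = 173.0979
P₀ = 5.9527/(1+0.107)^1 + 7.3516/(1+0.107)^2 + 9.0792/(1+0.107)^3 + 11.2128/(1+0.107)^4 + 13.8478/(1+0.107)^5 + 173.0979/(1+0.107)^5 = 137.9905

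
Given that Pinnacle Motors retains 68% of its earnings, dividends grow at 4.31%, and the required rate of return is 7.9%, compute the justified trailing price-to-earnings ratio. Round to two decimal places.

9.30

Payout ratio b = 1 − 0.68 = 0.32.
Justified trailing P/E = b(1+g)/(r−g) = 0.32×(1+0.0431)/(0.079−0.0431) = 9.2978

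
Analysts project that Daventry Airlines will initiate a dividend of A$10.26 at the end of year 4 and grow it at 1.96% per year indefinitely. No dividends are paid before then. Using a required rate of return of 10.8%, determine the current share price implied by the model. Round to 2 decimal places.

Deferred-dividend DDM. At t=3 the remaining stream is a growing perpetuity with first payment D_4 = 10.26.
V_3 = D_4/(r−g) = 10.26/(0.108−0.0196) = 116.0633
P₀ = V_3/(1+r)^3 = 116.0633/(1+0.108)^3 = 85.3249

A$85.32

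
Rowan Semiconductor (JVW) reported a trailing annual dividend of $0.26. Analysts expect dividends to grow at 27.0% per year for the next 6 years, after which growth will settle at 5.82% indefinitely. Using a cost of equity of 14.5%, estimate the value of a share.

$8.18

Two-stage DDM. Project D₁…D_6 at 0.27, terminal growth 0.0582, discount at r = 0.145.
D_1 = 0.3302
D_2 = 0.4194
D_3 = 0.5326
D_4 = 0.6764
D_5 = 0.8590
D_6 = 1.0909
Terminal value at t=6: TV = D_7/(r−g) = 1.1544/(0.145−0.0582) = 13.2998
P₀ = 0.3302/(1+0.145)^1 + 0.4194/(1+0.145)^2 + 0.5326/(1+0.145)^3 + 0.6764/(1+0.145)^4 + 0.8590/(1+0.145)^5 + 1.0909/(1+0.145)^6 + 13.2998/(1+0.145)^6 = 8.1793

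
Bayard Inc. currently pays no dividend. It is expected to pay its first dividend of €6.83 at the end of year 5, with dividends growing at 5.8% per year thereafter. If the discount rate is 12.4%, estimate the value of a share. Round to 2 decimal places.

Deferred-dividend DDM. At t=4 the remaining stream is a growing perpetuity with first payment D_5 = 6.83.
V_4 = D_5/(r−g) = 6.83/(0.124−0.058) = 103.4848
P₀ = V_4/(1+r)^4 = 103.4848/(1+0.124)^4 = 64.8353

€64.84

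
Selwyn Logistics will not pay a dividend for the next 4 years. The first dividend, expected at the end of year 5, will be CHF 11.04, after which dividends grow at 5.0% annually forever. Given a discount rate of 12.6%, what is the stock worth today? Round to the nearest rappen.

Deferred-dividend DDM. At t=4 the remaining stream is a growing perpetuity with first payment D_5 = 11.04.
V_4 = D_5/(r−g) = 11.04/(0.126−0.05) = 145.2632
P₀ = V_4/(1+r)^4 = 145.2632/(1+0.126)^4 = 90.3653

CHF 90.37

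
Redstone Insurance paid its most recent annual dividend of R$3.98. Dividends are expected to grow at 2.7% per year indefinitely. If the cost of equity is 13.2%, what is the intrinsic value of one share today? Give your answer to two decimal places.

R$38.93

Gordon growth model: P₀ = D₁/(r − g). D₁ = 3.98 × (1 + 0.027) = 4.0875.
P₀ = 4.0875 / (0.132 − 0.027) = 4.0875 / 0.105 = 38.9282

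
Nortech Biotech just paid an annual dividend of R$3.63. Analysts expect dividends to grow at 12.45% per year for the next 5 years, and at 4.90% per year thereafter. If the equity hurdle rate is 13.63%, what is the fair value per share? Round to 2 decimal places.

R$58.99

Two-stage DDM. Project D₁…D_5 at 0.1245, terminal growth 0.049, discount at r = 0.1363.
D_1 = 4.0819
D_2 = 4.5901
D_3 = 5.1616
D_4 = 5.8042
D_5 = 6.5269
Terminal value at t=5: TV = D_6/(r−g) = 6.8467/(0.1363−0.049) = 78.4269
P₀ = 4.0819/(1+0.1363)^1 + 4.5901/(1+0.1363)^2 + 5.1616/(1+0.1363)^3 + 5.8042/(1+0.1363)^4 + 6.5269/(1+0.1363)^5 + 78.4269/(1+0.1363)^5 = 58.9923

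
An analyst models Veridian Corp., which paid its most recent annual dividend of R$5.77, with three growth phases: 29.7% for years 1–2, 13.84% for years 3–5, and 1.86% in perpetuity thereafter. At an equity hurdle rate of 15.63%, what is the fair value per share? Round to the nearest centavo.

R$86.09

Three-stage DDM. Project D₁…D_5; terminal Gordon value at t=5 with g = 0.0186; discount at r = 0.1563.
D_1 = 7.4837
D_2 = 9.7063
D_3 = 11.0497
D_4 = 12.5790
D_5 = 14.3199
TV_5 = 14.5863/(0.1563−0.0186) = 105.9279
P₀ = Σ Dₜ/(1+r)ᵗ + TV_5/(1+r)^5 = 86.0890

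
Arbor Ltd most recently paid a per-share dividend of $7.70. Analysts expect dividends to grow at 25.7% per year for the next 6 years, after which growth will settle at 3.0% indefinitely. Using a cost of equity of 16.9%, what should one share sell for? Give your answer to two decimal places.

$148.21

Two-stage DDM. Project D₁…D_6 at 0.257, terminal growth 0.03, discount at r = 0.169.
D_1 = 9.6789
D_2 = 12.1664
D_3 = 15.2931
D_4 = 19.2235
D_5 = 24.1639
D_6 = 30.3740
Terminal value at t=6: TV = D_7/(r−g) = 31.2852/(0.169−0.03) = 225.0737
P₀ = 9.6789/(1+0.169)^1 + 12.1664/(1+0.169)^2 + 15.2931/(1+0.169)^3 + 19.2235/(1+0.169)^4 + 24.1639/(1+0.169)^5 + 30.3740/(1+0.169)^6 + 225.0737/(1+0.169)^6 = 148.2137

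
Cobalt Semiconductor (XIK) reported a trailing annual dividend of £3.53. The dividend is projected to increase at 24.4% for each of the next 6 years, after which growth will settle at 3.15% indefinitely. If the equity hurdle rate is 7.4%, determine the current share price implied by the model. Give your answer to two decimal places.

Two-stage DDM. Project D₁…D_6 at 0.244, terminal growth 0.0315, discount at r = 0.074.
D_1 = 4.3913
D_2 = 5.4628
D_3 = 6.7957
D_4 = 8.4539
D_5 = 10.5166
D_6 = 13.0827
Terminal value at t=6: TV = D_7/(r−g) = 13.4948/(0.074−0.0315) = 317.5245
P₀ = 4.3913/(1+0.074)^1 + 5.4628/(1+0.074)^2 + 6.7957/(1+0.074)^3 + 8.4539/(1+0.074)^4 + 10.5166/(1+0.074)^5 + 13.0827/(1+0.074)^6 + 317.5245/(1+0.074)^6 = 243.4441

£243.44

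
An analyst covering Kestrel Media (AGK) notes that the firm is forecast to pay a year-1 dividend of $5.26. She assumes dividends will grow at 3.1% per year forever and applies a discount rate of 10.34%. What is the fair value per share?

$72.65

Gordon growth model: P₀ = D₁/(r − g), with D₁ = 5.26 given directly.
P₀ = 5.2600 / (0.1034 − 0.031) = 5.2600 / 0.0724 = 72.6519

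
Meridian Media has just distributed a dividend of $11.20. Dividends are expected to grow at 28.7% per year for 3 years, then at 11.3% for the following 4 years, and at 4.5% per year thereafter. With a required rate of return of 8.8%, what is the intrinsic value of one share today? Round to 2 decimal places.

Three-stage DDM. Project D₁…D_7; terminal Gordon value at t=7 with g = 0.045; discount at r = 0.088.
D_1 = 14.4144
D_2 = 18.5513
D_3 = 23.8756
D_4 = 26.5735
D_5 = 29.5763
D_6 = 32.9184
D_7 = 36.6382
TV_7 = 38.2869/(0.088−0.045) = 890.3939
P₀ = Σ Dₜ/(1+r)ᵗ + TV_7/(1+r)^7 = 619.3480

$619.35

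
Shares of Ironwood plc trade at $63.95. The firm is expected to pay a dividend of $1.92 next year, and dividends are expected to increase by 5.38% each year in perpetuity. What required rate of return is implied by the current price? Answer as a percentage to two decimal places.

8.38%

Rearranging the constant-growth DDM: r = D₁/P₀ + g.
r = 1.9200 / 63.95 + 0.0538 = 0.03002 + 0.0538 = 0.08382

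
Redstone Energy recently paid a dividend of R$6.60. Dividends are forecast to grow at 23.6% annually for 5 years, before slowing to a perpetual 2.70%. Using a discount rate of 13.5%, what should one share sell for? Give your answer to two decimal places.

R$139.05

Two-stage DDM. Project D₁…D_5 at 0.236, terminal growth 0.027, discount at r = 0.135.
D_1 = 8.1576
D_2 = 10.0828
D_3 = 12.4623
D_4 = 15.4034
D_5 = 19.0387
Terminal value at t=5: TV = D_6/(r−g) = 19.5527/(0.135−0.027) = 181.0435
P₀ = 8.1576/(1+0.135)^1 + 10.0828/(1+0.135)^2 + 12.4623/(1+0.135)^3 + 15.4034/(1+0.135)^4 + 19.0387/(1+0.135)^5 + 181.0435/(1+0.135)^5 = 139.0450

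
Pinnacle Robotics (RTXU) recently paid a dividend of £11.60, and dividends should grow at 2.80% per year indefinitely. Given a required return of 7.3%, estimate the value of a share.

£265.00

Gordon growth model: P₀ = D₁/(r − g). D₁ = 11.60 × (1 + 0.028) = 11.9248.
P₀ = 11.9248 / (0.073 − 0.028) = 11.9248 / 0.045 = 264.9956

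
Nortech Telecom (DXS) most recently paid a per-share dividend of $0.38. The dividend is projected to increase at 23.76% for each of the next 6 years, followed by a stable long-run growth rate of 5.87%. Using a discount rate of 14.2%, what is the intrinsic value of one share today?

$10.87

Two-stage DDM. Project D₁…D_6 at 0.2376, terminal growth 0.0587, discount at r = 0.142.
D_1 = 0.4703
D_2 = 0.5820
D_3 = 0.7203
D_4 = 0.8915
D_5 = 1.1033
D_6 = 1.3654
Terminal value at t=6: TV = D_7/(r−g) = 1.4456/(0.142−0.0587) = 17.3537
P₀ = 0.4703/(1+0.142)^1 + 0.5820/(1+0.142)^2 + 0.7203/(1+0.142)^3 + 0.8915/(1+0.142)^4 + 1.1033/(1+0.142)^5 + 1.3654/(1+0.142)^6 + 17.3537/(1+0.142)^6 = 10.8729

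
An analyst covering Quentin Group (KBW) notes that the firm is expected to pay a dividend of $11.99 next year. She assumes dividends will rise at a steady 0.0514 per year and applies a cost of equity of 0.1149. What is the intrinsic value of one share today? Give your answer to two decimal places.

$188.82

Gordon growth model: P₀ = D₁/(r − g), with D₁ = 11.99 given directly.
P₀ = 11.9900 / (0.1149 − 0.0514) = 11.9900 / 0.0635 = 188.8189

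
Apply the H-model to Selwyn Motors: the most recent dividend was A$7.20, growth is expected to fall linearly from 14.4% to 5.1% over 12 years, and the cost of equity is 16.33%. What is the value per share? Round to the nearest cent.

H-model: P₀ = D₀[(1+g_L) + H(g_S−g_L)]/(r−g_L), with H = 12/2 = 6.
P₀ = 7.20 × [(1+0.051) + 6×(0.144−0.051)] / (0.1633−0.051)
   = 7.20 × 1.6090 / 0.1123 = 103.1594

A$103.16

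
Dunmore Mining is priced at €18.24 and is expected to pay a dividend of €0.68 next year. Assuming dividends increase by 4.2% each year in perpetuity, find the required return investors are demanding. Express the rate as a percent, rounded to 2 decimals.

Rearranging the constant-growth DDM: r = D₁/P₀ + g.
r = 0.6800 / 18.24 + 0.042 = 0.03728 + 0.042 = 0.07928

7.93%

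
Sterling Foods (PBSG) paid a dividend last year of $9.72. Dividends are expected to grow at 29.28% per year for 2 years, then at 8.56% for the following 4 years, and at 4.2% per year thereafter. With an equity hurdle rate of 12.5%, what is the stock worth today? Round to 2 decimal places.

Three-stage DDM. Project D₁…D_6; terminal Gordon value at t=6 with g = 0.042; discount at r = 0.125.
D_1 = 12.5660
D_2 = 16.2453
D_3 = 17.6359
D_4 = 19.1456
D_5 = 20.7844
D_6 = 22.5636
TV_6 = 23.5113/(0.125−0.042) = 283.2683
P₀ = Σ Dₜ/(1+r)ᵗ + TV_6/(1+r)^6 = 210.7360

$210.74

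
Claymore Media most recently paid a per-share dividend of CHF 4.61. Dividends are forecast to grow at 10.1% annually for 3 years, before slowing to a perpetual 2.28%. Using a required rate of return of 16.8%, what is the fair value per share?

CHF 39.50

Two-stage DDM. Project D₁…D_3 at 0.101, terminal growth 0.0228, discount at r = 0.168.
D_1 = 5.0756
D_2 = 5.5882
D_3 = 6.1527
Terminal value at t=3: TV = D_4/(r−g) = 6.2929/(0.168−0.0228) = 43.3398
P₀ = 5.0756/(1+0.168)^1 + 5.5882/(1+0.168)^2 + 6.1527/(1+0.168)^3 + 43.3398/(1+0.168)^3 = 39.5025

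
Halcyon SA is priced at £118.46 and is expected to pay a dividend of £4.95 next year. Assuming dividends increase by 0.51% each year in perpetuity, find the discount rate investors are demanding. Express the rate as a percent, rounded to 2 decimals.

4.69%

Rearranging the constant-growth DDM: r = D₁/P₀ + g.
r = 4.9500 / 118.46 + 0.0051 = 0.04179 + 0.0051 = 0.04689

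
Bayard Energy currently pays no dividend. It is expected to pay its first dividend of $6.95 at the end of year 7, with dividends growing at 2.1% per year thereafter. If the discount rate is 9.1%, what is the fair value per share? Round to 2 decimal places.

$58.88

Deferred-dividend DDM. At t=6 the remaining stream is a growing perpetuity with first payment D_7 = 6.95.
V_6 = D_7/(r−g) = 6.95/(0.091−0.021) = 99.2857
P₀ = V_6/(1+r)^6 = 99.2857/(1+0.091)^6 = 58.8760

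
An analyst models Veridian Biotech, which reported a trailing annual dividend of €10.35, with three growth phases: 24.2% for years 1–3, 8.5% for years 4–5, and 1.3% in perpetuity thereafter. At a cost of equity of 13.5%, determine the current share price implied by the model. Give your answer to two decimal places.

€165.54

Three-stage DDM. Project D₁…D_5; terminal Gordon value at t=5 with g = 0.013; discount at r = 0.135.
D_1 = 12.8547
D_2 = 15.9655
D_3 = 19.8292
D_4 = 21.5147
D_5 = 23.3434
TV_5 = 23.6469/(0.135−0.013) = 193.8270
P₀ = Σ Dₜ/(1+r)ᵗ + TV_5/(1+r)^5 = 165.5432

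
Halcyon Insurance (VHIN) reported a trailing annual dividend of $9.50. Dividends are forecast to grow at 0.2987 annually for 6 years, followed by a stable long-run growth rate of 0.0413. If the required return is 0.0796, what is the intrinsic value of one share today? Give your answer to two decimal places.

$896.99

Two-stage DDM. Project D₁…D_6 at 0.2987, terminal growth 0.0413, discount at r = 0.0796.
D_1 = 12.3377
D_2 = 16.0229
D_3 = 20.8089
D_4 = 27.0246
D_5 = 35.0968
D_6 = 45.5802
Terminal value at t=6: TV = D_7/(r−g) = 47.4627/(0.0796−0.0413) = 1239.2352
P₀ = 12.3377/(1+0.0796)^1 + 16.0229/(1+0.0796)^2 + 20.8089/(1+0.0796)^3 + 27.0246/(1+0.0796)^4 + 35.0968/(1+0.0796)^5 + 45.5802/(1+0.0796)^6 + 1239.2352/(1+0.0796)^6 = 896.9896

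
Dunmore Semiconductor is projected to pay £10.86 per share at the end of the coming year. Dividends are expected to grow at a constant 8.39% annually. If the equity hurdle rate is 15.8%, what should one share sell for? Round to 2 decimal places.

£146.56

Gordon growth model: P₀ = D₁/(r − g), with D₁ = 10.86 given directly.
P₀ = 10.8600 / (0.158 − 0.0839) = 10.8600 / 0.0741 = 146.5587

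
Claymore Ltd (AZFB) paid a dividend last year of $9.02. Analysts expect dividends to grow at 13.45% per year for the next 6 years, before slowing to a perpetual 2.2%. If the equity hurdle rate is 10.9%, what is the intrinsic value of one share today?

Two-stage DDM. Project D₁…D_6 at 0.1345, terminal growth 0.022, discount at r = 0.109.
D_1 = 10.2332
D_2 = 11.6096
D_3 = 13.1710
D_4 = 14.9425
D_5 = 16.9523
D_6 = 19.2324
Terminal value at t=6: TV = D_7/(r−g) = 19.6555/(0.109−0.022) = 225.9255
P₀ = 10.2332/(1+0.109)^1 + 11.6096/(1+0.109)^2 + 13.1710/(1+0.109)^3 + 14.9425/(1+0.109)^4 + 16.9523/(1+0.109)^5 + 19.2324/(1+0.109)^6 + 225.9255/(1+0.109)^6 = 180.0902

$180.09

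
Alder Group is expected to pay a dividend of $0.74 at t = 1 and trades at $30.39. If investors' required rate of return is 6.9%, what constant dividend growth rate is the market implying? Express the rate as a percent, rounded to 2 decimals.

4.46%

From P₀ = D₁/(r − g), the implied growth is g = r − D₁/P₀.
g = 0.069 − 0.74/30.39 = 0.069 − 0.02435 = 0.04465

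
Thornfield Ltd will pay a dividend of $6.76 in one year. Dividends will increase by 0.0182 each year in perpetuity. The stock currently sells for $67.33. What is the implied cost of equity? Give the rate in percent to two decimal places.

11.86%

Rearranging the constant-growth DDM: r = D₁/P₀ + g.
r = 6.7600 / 67.33 + 0.0182 = 0.10040 + 0.0182 = 0.11860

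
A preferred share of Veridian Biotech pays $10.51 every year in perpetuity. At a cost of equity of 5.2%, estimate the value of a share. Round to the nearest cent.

$202.12

Zero-growth DDM (perpetuity): P₀ = D/r = 10.51 / 0.052 = 202.1154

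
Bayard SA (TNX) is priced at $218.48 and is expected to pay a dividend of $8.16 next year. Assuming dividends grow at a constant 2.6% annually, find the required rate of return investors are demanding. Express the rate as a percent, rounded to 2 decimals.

6.33%

Rearranging the constant-growth DDM: r = D₁/P₀ + g.
r = 8.1600 / 218.48 + 0.026 = 0.03735 + 0.026 = 0.06335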